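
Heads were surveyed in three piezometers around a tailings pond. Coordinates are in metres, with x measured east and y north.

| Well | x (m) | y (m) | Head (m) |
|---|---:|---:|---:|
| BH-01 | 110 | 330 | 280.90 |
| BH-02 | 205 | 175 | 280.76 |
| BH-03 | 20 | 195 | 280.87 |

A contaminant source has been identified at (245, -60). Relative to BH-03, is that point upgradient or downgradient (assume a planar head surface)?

downgradient

Differences from BH-01: to BH-02 (Δx, Δy, Δh) = (95, -155, -0.14); to BH-03 = (-90, -135, -0.03).
Solve a·Δx + b·Δy = Δh: det = 95·(-135) − (-90)·(-155) = -26775.
∂h/∂x = [(-0.14)·(-135) − (-0.03)·(-155)] / -26775 = -0.0005322
∂h/∂y = [95·(-0.03) − (-90)·(-0.14)] / -26775 = +0.0005770
Head at (245, -60) = 280.90 + (-0.0005322)·(135) + (+0.0005770)·(-390) = 280.60 m.
That is lower than the 280.87 m at BH-03, so the point is downgradient.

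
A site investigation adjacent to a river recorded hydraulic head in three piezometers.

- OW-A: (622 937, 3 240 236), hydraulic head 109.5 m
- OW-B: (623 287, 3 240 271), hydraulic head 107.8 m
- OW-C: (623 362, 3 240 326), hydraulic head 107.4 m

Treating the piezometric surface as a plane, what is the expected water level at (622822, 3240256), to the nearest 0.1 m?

With h = a·x + b·y + c and OW-A as origin, the differences give:
  350·a + 35·b = -1.7
  425·a + 90·b = -2.1
Eliminate b (×90 and ×35, subtract): 16625·a = -79.50 → a = ∂h/∂x = -0.004782
Back-substitute: b = ∂h/∂y = -0.0007519.
h(622822, 3240256) = 109.5 + (-0.004782)·(-115) + (-0.0007519)·(20) = 109.5 +0.550 -0.015 = 110.035 m.

110.0 m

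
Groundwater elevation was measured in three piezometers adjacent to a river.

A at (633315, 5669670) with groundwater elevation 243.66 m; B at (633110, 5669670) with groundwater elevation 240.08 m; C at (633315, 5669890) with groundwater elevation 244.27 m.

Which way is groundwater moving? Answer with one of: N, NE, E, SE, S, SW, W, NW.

∂h/∂x = (240.08 − 243.66) / (633110 − 633315) = +0.01746
∂h/∂y = (244.27 − 243.66) / (5669890 − 5669670) = +0.002773
Flow = −∇h = (-0.01746 east, -0.002773 north), which points west.

W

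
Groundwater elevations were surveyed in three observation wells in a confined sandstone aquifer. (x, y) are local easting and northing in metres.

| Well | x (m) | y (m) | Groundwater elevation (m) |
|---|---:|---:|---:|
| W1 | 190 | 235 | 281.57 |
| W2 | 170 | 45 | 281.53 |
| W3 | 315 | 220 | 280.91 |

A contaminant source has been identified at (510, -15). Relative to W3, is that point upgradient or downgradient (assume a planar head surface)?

Taking W1 as reference: W2−W1 = (-20, -190, -0.04); W3−W1 = (125, -15, -0.66).
Solve a·Δx + b·Δy = Δh: det = (-20)·(-15) − 125·(-190) = 24050.
∂h/∂x = [(-0.04)·(-15) − (-0.66)·(-190)] / 24050 = -0.005189
∂h/∂y = [(-20)·(-0.66) − 125·(-0.04)] / 24050 = +0.0007568
Head at (510, -15) = 281.57 + (-0.005189)·(320) + (+0.0007568)·(-250) = 279.72 m.
That is lower than the 280.91 m at W3, so the point is downgradient.

downgradient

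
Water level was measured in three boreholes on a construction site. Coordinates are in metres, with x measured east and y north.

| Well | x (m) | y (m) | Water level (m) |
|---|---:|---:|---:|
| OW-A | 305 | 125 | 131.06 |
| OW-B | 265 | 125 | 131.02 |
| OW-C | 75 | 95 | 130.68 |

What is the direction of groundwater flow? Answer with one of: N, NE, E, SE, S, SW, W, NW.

S

Taking OW-A as reference: OW-B−OW-A = (-40, 0, -0.04); OW-C−OW-A = (-230, -30, -0.38).
Determinant of the coordinate differences = (-40)·(-30) − (-230)·0 = 1200.
∂h/∂x = [(-0.04)·(-30) − (-0.38)·0] / 1200 = +0.0010000
∂h/∂y = [(-40)·(-0.38) − (-230)·(-0.04)] / 1200 = +0.005000
Flow = −∇h = (-0.0010000 east, -0.005000 north), which points south.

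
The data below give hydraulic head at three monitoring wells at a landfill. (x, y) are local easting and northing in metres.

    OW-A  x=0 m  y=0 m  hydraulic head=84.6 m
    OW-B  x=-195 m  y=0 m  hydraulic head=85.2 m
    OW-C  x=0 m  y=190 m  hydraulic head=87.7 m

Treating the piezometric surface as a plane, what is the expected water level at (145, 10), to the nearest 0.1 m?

84.3 m

∂h/∂x = (85.2 − 84.6) / (-195 − 0) = -0.003077
∂h/∂y = (87.7 − 84.6) / (190 − 0) = +0.01632
h(145, 10) = 84.6 + (-0.003077)·(145) + (+0.01632)·(10) = 84.6 -0.446 +0.163 = 84.317 m.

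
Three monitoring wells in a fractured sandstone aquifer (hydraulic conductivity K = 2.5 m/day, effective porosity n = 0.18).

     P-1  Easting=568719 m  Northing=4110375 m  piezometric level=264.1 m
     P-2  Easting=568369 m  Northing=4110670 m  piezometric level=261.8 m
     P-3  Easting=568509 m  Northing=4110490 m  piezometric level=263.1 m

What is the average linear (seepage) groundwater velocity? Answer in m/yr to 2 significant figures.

32 m/yr

Differences from P-1: to P-2 (Δx, Δy, Δh) = (-350, 295, -2.3); to P-3 = (-210, 115, -1.0).
Solve a·Δx + b·Δy = Δh: det = (-350)·115 − (-210)·295 = 21700.
∂h/∂x = [(-2.3)·115 − (-1.0)·295] / 21700 = +0.001406
∂h/∂y = [(-350)·(-1.0) − (-210)·(-2.3)] / 21700 = -0.006129
|∇h| = √(0.001406² + -0.006129²) = 0.006288
Seepage velocity v = K·i/n = 2.5 × 0.006288 / 0.18 = 0.08733 m/day = 31.9 m/yr.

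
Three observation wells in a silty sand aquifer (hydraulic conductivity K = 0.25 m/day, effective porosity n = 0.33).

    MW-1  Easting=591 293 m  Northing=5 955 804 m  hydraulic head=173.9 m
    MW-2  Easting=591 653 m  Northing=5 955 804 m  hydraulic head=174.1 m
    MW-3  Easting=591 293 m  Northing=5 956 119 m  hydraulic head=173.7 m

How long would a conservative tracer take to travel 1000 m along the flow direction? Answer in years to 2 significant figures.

∂h/∂x = (174.1 − 173.9) / (591653 − 591293) = +0.0005556
∂h/∂y = (173.7 − 173.9) / (5956119 − 5955804) = -0.0006349
|∇h| = √(0.0005556² + -0.0006349²) = 0.0008437
Seepage velocity v = K·i/n = 0.25 × 0.0008437 / 0.33 = 0.0006392 m/day.
t = 1000 / 0.0006392 = 1.564e+06 days = 4.28e+03 years.

4300 years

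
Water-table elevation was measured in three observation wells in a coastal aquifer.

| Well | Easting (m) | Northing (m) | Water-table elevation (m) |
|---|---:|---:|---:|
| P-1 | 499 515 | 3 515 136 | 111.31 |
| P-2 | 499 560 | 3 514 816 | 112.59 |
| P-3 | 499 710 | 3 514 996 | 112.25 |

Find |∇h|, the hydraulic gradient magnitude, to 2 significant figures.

0.0043

Differences from P-1: to P-2 (Δx, Δy, Δh) = (45, -320, +1.28); to P-3 = (195, -140, +0.94).
Solve a·Δx + b·Δy = Δh: det = 45·(-140) − 195·(-320) = 56100.
∂h/∂x = [(+1.28)·(-140) − (+0.94)·(-320)] / 56100 = +0.002168
∂h/∂y = [45·(+0.94) − 195·(+1.28)] / 56100 = -0.003695
|∇h| = √(0.002168² + -0.003695²) = 0.004284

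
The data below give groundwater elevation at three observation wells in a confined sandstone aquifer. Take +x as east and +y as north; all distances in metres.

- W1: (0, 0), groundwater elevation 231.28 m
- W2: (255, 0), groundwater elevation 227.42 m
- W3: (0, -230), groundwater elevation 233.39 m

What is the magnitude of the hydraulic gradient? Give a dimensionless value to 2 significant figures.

0.018

∂h/∂x = (227.42 − 231.28) / (255 − 0) = -0.01514
∂h/∂y = (233.39 − 231.28) / (-230 − 0) = -0.009174
|∇h| = √(-0.01514² + -0.009174²) = 0.0177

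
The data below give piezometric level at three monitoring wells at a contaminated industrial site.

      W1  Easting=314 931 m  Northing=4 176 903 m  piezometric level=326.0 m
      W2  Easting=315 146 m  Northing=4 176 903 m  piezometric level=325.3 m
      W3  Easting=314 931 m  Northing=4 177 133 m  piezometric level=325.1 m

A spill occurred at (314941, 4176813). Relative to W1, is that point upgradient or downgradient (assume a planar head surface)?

upgradient

∂h/∂x = (325.3 − 326.0) / (315146 − 314931) = -0.003256
∂h/∂y = (325.1 − 326.0) / (4177133 − 4176903) = -0.003913
Head at (314941, 4176813) = 326.0 + (-0.003256)·(10) + (-0.003913)·(-90) = 326.32 m.
That is higher than the 326.0 m at W1, so the point is upgradient.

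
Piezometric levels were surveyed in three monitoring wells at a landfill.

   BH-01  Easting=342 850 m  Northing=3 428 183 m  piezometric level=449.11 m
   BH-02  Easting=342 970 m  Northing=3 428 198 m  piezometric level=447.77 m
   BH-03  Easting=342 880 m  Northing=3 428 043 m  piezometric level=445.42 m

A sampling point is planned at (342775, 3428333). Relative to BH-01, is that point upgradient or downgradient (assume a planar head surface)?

upgradient

With h = a·x + b·y + c and BH-01 as origin, the differences give:
  120·a + 15·b = -1.34
  30·a + (-140)·b = -3.69
Eliminate b (×(-140) and ×15, subtract): -17250·a = 242.950 → a = ∂h/∂x = -0.01408
Back-substitute: b = ∂h/∂y = +0.02334.
Head at (342775, 3428333) = 449.11 + (-0.01408)·(-75) + (+0.02334)·(150) = 453.67 m.
That is higher than the 449.11 m at BH-01, so the point is upgradient.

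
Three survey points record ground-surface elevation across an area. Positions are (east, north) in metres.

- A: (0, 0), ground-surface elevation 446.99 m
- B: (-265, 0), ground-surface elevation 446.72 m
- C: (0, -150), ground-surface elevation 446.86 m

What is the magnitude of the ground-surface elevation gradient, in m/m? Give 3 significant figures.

0.00134 m/m

∂z/∂x = (446.72 − 446.99) / (-265 − 0) = +0.001019
∂z/∂y = (446.86 − 446.99) / (-150 − 0) = +0.0008667
|∇f| = √(0.001019² + 0.0008667²) = 0.001338 m/m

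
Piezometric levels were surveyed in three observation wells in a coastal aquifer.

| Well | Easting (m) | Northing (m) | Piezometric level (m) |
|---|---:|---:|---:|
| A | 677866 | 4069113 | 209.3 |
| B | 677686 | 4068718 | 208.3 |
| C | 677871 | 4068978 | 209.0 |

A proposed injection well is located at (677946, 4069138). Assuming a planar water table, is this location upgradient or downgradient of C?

Three-point gradient (reference A): Δ to B = (-180, -395, -1.0), Δ to C = (5, -135, -0.3).
∂h/∂x = +0.0006280, ∂h/∂y = +0.002245 (det = 26275).
Head at (677946, 4069138) = 209.3 + (+0.0006280)·(80) + (+0.002245)·(25) = 209.41 m.
That is higher than the 209.0 m at C, so the point is upgradient.

upgradient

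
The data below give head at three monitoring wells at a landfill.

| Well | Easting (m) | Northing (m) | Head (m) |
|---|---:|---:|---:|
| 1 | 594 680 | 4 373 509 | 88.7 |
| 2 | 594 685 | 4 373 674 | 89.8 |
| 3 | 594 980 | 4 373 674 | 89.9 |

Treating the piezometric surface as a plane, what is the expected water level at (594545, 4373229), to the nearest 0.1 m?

Differences from 1: to 2 (Δx, Δy, Δh) = (5, 165, +1.1); to 3 = (300, 165, +1.2).
Determinant of the coordinate differences = 5·165 − 300·165 = -48675.
∂h/∂x = [(+1.1)·165 − (+1.2)·165] / -48675 = +0.0003390
∂h/∂y = [5·(+1.2) − 300·(+1.1)] / -48675 = +0.006656
h(594545, 4373229) = 88.7 + (+0.0003390)·(-135) + (+0.006656)·(-280) = 88.7 -0.046 -1.864 = 86.790 m.

86.8 m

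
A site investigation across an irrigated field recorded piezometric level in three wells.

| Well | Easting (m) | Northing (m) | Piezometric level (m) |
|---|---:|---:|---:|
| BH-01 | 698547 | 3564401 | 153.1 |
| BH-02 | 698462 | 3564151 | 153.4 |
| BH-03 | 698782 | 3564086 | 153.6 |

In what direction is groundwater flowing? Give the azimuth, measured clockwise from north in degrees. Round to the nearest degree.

345°

With h = a·x + b·y + c and BH-01 as origin, the differences give:
  (-85)·a + (-250)·b = +0.3
  235·a + (-315)·b = +0.5
Eliminate b (×(-315) and ×(-250), subtract): 85525·a = 30.50 → a = ∂h/∂x = +0.0003566
Back-substitute: b = ∂h/∂y = -0.001321.
Flow direction (−∇h) has components (-0.0003566 E, +0.001321 N).
Azimuth = atan2(E, N) = atan2(-0.0003566, +0.001321) = 344.9° ≈ 345°.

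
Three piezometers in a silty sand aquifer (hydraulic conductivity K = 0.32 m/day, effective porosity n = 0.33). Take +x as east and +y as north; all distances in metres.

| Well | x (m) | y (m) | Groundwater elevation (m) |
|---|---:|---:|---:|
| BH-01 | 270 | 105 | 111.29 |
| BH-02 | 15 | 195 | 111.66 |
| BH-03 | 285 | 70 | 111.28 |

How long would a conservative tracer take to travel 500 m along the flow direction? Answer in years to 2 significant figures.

860 years

Three-point gradient (reference BH-01): Δ to BH-02 = (-255, 90, +0.37), Δ to BH-03 = (15, -35, -0.01).
∂h/∂x = -0.001591, ∂h/∂y = -0.0003960 (det = 7575).
|∇h| = √(-0.001591² + -0.0003960²) = 0.00164
Seepage velocity v = K·i/n = 0.32 × 0.00164 / 0.33 = 0.00159 m/day.
t = 500 / 0.00159 = 3.145e+05 days = 861 years.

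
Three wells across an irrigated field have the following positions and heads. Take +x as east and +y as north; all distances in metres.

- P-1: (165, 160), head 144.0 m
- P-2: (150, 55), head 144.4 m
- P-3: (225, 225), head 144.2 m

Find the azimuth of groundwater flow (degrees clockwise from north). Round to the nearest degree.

With h = a·x + b·y + c and P-1 as origin, the differences give:
  (-15)·a + (-105)·b = +0.4
  60·a + 65·b = +0.2
Eliminate b (×65 and ×(-105), subtract): 5325·a = 47.00 → a = ∂h/∂x = +0.008826
Back-substitute: b = ∂h/∂y = -0.005070.
Flow direction (−∇h) has components (-0.008826 E, +0.005070 N).
Azimuth = atan2(E, N) = atan2(-0.008826, +0.005070) = 299.9° ≈ 300°.

300°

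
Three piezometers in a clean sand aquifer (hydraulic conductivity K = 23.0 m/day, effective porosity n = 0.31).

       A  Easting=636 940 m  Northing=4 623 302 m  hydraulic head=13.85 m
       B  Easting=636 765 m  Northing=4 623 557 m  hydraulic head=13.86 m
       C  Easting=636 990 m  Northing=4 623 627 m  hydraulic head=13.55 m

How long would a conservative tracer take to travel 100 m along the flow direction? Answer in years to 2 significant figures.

Taking A as reference: B−A = (-175, 255, +0.01); C−A = (50, 325, -0.30).
Determinant of the coordinate differences = (-175)·325 − 50·255 = -69625.
∂h/∂x = [(+0.01)·325 − (-0.30)·255] / -69625 = -0.001145
∂h/∂y = [(-175)·(-0.30) − 50·(+0.01)] / -69625 = -0.0007469
|∇h| = √(-0.001145² + -0.0007469²) = 0.001367
Seepage velocity v = K·i/n = 23.0 × 0.001367 / 0.31 = 0.1014 m/day.
t = 100 / 0.1014 = 986.2 days = 2.7 years.

2.7 years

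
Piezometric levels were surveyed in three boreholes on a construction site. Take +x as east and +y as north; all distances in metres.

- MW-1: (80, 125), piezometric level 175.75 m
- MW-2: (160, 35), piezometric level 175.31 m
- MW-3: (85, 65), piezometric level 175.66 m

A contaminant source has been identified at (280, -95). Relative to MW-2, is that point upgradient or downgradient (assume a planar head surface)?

downgradient

Differences from MW-1: to MW-2 (Δx, Δy, Δh) = (80, -90, -0.44); to MW-3 = (5, -60, -0.09).
Solve a·Δx + b·Δy = Δh: det = 80·(-60) − 5·(-90) = -4350.
∂h/∂x = [(-0.44)·(-60) − (-0.09)·(-90)] / -4350 = -0.004207
∂h/∂y = [80·(-0.09) − 5·(-0.44)] / -4350 = +0.001149
Head at (280, -95) = 175.75 + (-0.004207)·(200) + (+0.001149)·(-220) = 174.66 m.
That is lower than the 175.31 m at MW-2, so the point is downgradient.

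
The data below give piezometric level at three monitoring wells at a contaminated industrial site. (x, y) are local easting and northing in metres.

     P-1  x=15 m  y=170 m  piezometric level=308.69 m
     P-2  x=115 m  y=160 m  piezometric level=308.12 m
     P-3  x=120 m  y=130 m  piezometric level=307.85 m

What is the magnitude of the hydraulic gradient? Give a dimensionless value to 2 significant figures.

Differences from P-1: to P-2 (Δx, Δy, Δh) = (100, -10, -0.57); to P-3 = (105, -40, -0.84).
Determinant of the coordinate differences = 100·(-40) − 105·(-10) = -2950.
∂h/∂x = [(-0.57)·(-40) − (-0.84)·(-10)] / -2950 = -0.004881
∂h/∂y = [100·(-0.84) − 105·(-0.57)] / -2950 = +0.008186
|∇h| = √(-0.004881² + 0.008186²) = 0.009531

0.0095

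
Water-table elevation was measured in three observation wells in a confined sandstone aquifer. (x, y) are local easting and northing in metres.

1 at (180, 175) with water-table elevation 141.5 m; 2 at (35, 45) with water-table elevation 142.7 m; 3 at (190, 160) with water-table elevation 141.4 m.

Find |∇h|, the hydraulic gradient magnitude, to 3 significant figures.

0.00895

With h = a·x + b·y + c and 1 as origin, the differences give:
  (-145)·a + (-130)·b = +1.2
  10·a + (-15)·b = -0.1
Eliminate b (×(-15) and ×(-130), subtract): 3475·a = -31.00 → a = ∂h/∂x = -0.008921
Back-substitute: b = ∂h/∂y = +0.0007194.
|∇h| = √(-0.008921² + 0.0007194²) = 0.00895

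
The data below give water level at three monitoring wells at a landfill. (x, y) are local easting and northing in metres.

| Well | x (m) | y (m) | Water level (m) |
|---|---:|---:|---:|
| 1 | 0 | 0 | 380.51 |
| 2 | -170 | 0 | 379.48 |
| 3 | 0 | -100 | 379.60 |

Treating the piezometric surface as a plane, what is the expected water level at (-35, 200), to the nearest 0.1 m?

382.1 m

∂h/∂x = (379.48 − 380.51) / (-170 − 0) = +0.006059
∂h/∂y = (379.60 − 380.51) / (-100 − 0) = +0.009100
h(-35, 200) = 380.51 + (+0.006059)·(-35) + (+0.009100)·(200) = 380.51 -0.212 +1.820 = 382.118 m.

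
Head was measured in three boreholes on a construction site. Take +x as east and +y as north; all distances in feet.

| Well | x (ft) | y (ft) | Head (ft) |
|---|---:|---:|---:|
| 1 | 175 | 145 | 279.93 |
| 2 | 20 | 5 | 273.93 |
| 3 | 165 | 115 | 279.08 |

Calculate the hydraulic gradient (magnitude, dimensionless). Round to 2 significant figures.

With h = a·x + b·y + c and 1 as origin, the differences give:
  (-155)·a + (-140)·b = -6.00
  (-10)·a + (-30)·b = -0.85
Eliminate b (×(-30) and ×(-140), subtract): 3250·a = 61.000 → a = ∂h/∂x = +0.01877
Back-substitute: b = ∂h/∂y = +0.02208.
|∇h| = √(0.01877² + 0.02208²) = 0.02898

0.029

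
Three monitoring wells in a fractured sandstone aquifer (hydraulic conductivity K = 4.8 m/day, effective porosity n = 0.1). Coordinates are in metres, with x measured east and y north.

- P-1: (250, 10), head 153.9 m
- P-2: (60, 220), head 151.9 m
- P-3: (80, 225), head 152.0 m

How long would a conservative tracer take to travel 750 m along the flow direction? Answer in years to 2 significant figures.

With h = a·x + b·y + c and P-1 as origin, the differences give:
  (-190)·a + 210·b = -2.0
  (-170)·a + 215·b = -1.9
Eliminate b (×215 and ×210, subtract): -5150·a = -31.00 → a = ∂h/∂x = +0.006019
Back-substitute: b = ∂h/∂y = -0.004078.
|∇h| = √(0.006019² + -0.004078²) = 0.00727
Seepage velocity v = K·i/n = 4.8 × 0.00727 / 0.1 = 0.349 m/day.
t = 750 / 0.349 = 2149 days = 5.88 years.

5.9 years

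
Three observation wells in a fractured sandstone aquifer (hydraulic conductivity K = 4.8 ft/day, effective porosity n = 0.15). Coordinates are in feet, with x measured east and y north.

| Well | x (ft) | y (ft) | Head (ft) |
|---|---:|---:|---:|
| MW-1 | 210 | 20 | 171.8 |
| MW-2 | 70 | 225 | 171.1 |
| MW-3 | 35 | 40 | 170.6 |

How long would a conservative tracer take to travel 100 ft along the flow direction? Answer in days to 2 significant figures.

440 days

With h = a·x + b·y + c and MW-1 as origin, the differences give:
  (-140)·a + 205·b = -0.7
  (-175)·a + 20·b = -1.2
Eliminate b (×20 and ×205, subtract): 33075·a = 232.00 → a = ∂h/∂x = +0.007014
Back-substitute: b = ∂h/∂y = +0.001376.
|∇h| = √(0.007014² + 0.001376²) = 0.007148
Seepage velocity v = K·i/n = 4.8 × 0.007148 / 0.15 = 0.2287 ft/day.
t = 100 / 0.2287 = 437.3 days.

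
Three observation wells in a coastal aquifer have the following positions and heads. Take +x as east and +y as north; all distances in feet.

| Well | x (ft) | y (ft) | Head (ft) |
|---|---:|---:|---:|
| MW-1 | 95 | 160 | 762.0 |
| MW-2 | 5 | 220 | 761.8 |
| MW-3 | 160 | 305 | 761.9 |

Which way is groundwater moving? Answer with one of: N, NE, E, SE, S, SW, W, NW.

NW

Three-point gradient (reference MW-1): Δ to MW-2 = (-90, 60, -0.2), Δ to MW-3 = (65, 145, -0.1).
∂h/∂x = +0.001357, ∂h/∂y = -0.001298 (det = -16950).
Flow = −∇h = (-0.001357 east, +0.001298 north), which points northwest.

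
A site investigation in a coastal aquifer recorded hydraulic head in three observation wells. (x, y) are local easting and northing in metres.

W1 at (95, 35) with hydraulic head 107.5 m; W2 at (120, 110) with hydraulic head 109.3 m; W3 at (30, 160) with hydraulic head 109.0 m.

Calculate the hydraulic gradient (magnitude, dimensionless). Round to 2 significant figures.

Three-point gradient (reference W1): Δ to W2 = (25, 75, +1.8), Δ to W3 = (-65, 125, +1.5).
∂h/∂x = +0.01406, ∂h/∂y = +0.01931 (det = 8000).
|∇h| = √(0.01406² + 0.01931²) = 0.02389

0.024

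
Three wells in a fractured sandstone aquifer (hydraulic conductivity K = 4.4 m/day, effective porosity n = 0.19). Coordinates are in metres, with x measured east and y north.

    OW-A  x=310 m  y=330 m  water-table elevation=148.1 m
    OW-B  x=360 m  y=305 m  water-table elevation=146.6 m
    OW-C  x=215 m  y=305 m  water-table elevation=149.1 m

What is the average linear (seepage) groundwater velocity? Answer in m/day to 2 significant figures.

0.71 m/day

With h = a·x + b·y + c and OW-A as origin, the differences give:
  50·a + (-25)·b = -1.5
  (-95)·a + (-25)·b = +1.0
Eliminate b (×(-25) and ×(-25), subtract): -3625·a = 62.50 → a = ∂h/∂x = -0.01724
Back-substitute: b = ∂h/∂y = +0.02552.
|∇h| = √(-0.01724² + 0.02552²) = 0.0308
Seepage velocity v = K·i/n = 4.4 × 0.0308 / 0.19 = 0.7133 m/day.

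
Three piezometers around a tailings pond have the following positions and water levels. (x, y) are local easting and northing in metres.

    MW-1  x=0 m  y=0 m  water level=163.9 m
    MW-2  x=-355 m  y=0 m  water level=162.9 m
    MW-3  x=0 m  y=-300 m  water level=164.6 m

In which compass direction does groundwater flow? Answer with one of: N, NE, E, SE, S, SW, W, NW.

NW

∂h/∂x = (162.9 − 163.9) / (-355 − 0) = +0.002817
∂h/∂y = (164.6 − 163.9) / (-300 − 0) = -0.002333
Flow = −∇h = (-0.002817 east, +0.002333 north), which points northwest.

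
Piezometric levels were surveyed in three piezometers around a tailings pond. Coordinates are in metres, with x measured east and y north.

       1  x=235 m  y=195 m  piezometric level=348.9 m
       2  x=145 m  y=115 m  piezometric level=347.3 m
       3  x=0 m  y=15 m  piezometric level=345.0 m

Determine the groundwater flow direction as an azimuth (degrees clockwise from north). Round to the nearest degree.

224°

With h = a·x + b·y + c and 1 as origin, the differences give:
  (-90)·a + (-80)·b = -1.6
  (-235)·a + (-180)·b = -3.9
Eliminate b (×(-180) and ×(-80), subtract): -2600·a = -24.00 → a = ∂h/∂x = +0.009231
Back-substitute: b = ∂h/∂y = +0.009615.
Flow direction (−∇h) has components (-0.009231 E, -0.009615 N).
Azimuth = atan2(E, N) = atan2(-0.009231, -0.009615) = 223.8° ≈ 224°.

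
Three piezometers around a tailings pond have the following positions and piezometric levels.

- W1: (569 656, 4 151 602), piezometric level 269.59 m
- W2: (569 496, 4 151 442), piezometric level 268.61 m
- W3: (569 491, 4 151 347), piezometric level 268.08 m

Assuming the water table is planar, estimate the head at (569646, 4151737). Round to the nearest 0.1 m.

Taking W1 as reference: W2−W1 = (-160, -160, -0.98); W3−W1 = (-165, -255, -1.51).
Determinant of the coordinate differences = (-160)·(-255) − (-165)·(-160) = 14400.
∂h/∂x = [(-0.98)·(-255) − (-1.51)·(-160)] / 14400 = +0.0005764
∂h/∂y = [(-160)·(-1.51) − (-165)·(-0.98)] / 14400 = +0.005549
h(569646, 4151737) = 269.59 + (+0.0005764)·(-10) + (+0.005549)·(135) = 269.59 -0.006 +0.749 = 270.333 m.

270.3 m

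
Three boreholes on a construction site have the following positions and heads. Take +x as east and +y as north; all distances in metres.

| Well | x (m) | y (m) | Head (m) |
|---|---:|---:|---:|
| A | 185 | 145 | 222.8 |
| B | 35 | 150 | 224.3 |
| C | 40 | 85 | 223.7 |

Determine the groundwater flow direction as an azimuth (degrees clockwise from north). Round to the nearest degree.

131°

Differences from A: to B (Δx, Δy, Δh) = (-150, 5, +1.5); to C = (-145, -60, +0.9).
Solve a·Δx + b·Δy = Δh: det = (-150)·(-60) − (-145)·5 = 9725.
∂h/∂x = [(+1.5)·(-60) − (+0.9)·5] / 9725 = -0.009717
∂h/∂y = [(-150)·(+0.9) − (-145)·(+1.5)] / 9725 = +0.008483
Flow direction (−∇h) has components (+0.009717 E, -0.008483 N).
Azimuth = atan2(E, N) = atan2(+0.009717, -0.008483) = 131.1° ≈ 131°.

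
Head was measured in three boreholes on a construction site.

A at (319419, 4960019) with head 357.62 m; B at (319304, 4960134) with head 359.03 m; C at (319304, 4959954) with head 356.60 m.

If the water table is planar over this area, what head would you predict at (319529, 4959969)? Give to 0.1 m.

Taking A as reference: B−A = (-115, 115, +1.41); C−A = (-115, -65, -1.02).
Determinant of the coordinate differences = (-115)·(-65) − (-115)·115 = 20700.
∂h/∂x = [(+1.41)·(-65) − (-1.02)·115] / 20700 = +0.001239
∂h/∂y = [(-115)·(-1.02) − (-115)·(+1.41)] / 20700 = +0.01350
h(319529, 4959969) = 357.62 + (+0.001239)·(110) + (+0.01350)·(-50) = 357.62 +0.136 -0.675 = 357.081 m.

357.1 m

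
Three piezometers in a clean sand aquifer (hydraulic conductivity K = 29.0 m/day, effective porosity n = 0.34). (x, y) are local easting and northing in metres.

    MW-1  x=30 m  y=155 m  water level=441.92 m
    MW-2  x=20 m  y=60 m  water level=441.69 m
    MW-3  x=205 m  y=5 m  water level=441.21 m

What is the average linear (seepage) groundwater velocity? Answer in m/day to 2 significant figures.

Differences from MW-1: to MW-2 (Δx, Δy, Δh) = (-10, -95, -0.23); to MW-3 = (175, -150, -0.71).
Determinant of the coordinate differences = (-10)·(-150) − 175·(-95) = 18125.
∂h/∂x = [(-0.23)·(-150) − (-0.71)·(-95)] / 18125 = -0.001818
∂h/∂y = [(-10)·(-0.71) − 175·(-0.23)] / 18125 = +0.002612
|∇h| = √(-0.001818² + 0.002612²) = 0.003182
Seepage velocity v = K·i/n = 29.0 × 0.003182 / 0.34 = 0.2714 m/day.

0.27 m/day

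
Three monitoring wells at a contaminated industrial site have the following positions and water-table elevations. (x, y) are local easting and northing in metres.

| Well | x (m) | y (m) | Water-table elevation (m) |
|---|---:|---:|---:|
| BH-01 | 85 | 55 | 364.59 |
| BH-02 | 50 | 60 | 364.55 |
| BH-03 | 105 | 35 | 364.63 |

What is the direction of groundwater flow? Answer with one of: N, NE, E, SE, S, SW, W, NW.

NW

With h = a·x + b·y + c and BH-01 as origin, the differences give:
  (-35)·a + 5·b = -0.04
  20·a + (-20)·b = +0.04
Eliminate b (×(-20) and ×5, subtract): 600·a = 0.600 → a = ∂h/∂x = +0.0010000
Back-substitute: b = ∂h/∂y = -0.001000.
Flow = −∇h = (-0.0010000 east, +0.001000 north), which points northwest.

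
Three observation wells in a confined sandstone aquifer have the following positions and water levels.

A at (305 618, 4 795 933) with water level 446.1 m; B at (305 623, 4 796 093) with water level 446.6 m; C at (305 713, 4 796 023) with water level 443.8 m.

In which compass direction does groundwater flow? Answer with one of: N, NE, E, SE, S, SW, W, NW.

Differences from A: to B (Δx, Δy, Δh) = (5, 160, +0.5); to C = (95, 90, -2.3).
Determinant of the coordinate differences = 5·90 − 95·160 = -14750.
∂h/∂x = [(+0.5)·90 − (-2.3)·160] / -14750 = -0.02800
∂h/∂y = [5·(-2.3) − 95·(+0.5)] / -14750 = +0.004000
Flow = −∇h = (+0.02800 east, -0.004000 north), which points east.

E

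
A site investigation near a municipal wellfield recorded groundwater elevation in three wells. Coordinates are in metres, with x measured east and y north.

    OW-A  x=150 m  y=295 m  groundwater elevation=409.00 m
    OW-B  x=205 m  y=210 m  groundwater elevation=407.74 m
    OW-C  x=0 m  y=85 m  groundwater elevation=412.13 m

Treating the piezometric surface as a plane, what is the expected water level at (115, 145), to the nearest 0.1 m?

409.7 m

With h = a·x + b·y + c and OW-A as origin, the differences give:
  55·a + (-85)·b = -1.26
  (-150)·a + (-210)·b = +3.13
Eliminate b (×(-210) and ×(-85), subtract): -24300·a = 530.650 → a = ∂h/∂x = -0.02184
Back-substitute: b = ∂h/∂y = +0.0006934.
h(115, 145) = 409.00 + (-0.02184)·(-35) + (+0.0006934)·(-150) = 409.00 +0.764 -0.104 = 409.660 m.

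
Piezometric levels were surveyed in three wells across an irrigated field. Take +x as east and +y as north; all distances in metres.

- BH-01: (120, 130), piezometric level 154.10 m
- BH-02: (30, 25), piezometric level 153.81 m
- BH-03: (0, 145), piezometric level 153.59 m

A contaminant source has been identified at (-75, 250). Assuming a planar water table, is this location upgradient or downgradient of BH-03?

Differences from BH-01: to BH-02 (Δx, Δy, Δh) = (-90, -105, -0.29); to BH-03 = (-120, 15, -0.51).
Determinant of the coordinate differences = (-90)·15 − (-120)·(-105) = -13950.
∂h/∂x = [(-0.29)·15 − (-0.51)·(-105)] / -13950 = +0.004151
∂h/∂y = [(-90)·(-0.51) − (-120)·(-0.29)] / -13950 = -0.0007957
Head at (-75, 250) = 154.10 + (+0.004151)·(-195) + (-0.0007957)·(120) = 153.20 m.
That is lower than the 153.59 m at BH-03, so the point is downgradient.

downgradient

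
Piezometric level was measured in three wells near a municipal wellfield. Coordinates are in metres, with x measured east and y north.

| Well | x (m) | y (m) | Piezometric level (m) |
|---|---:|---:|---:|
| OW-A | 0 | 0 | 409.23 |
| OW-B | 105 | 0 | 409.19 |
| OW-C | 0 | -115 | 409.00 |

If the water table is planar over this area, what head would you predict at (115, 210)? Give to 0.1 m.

∂h/∂x = (409.19 − 409.23) / (105 − 0) = -0.0003810
∂h/∂y = (409.00 − 409.23) / (-115 − 0) = +0.002000
h(115, 210) = 409.23 + (-0.0003810)·(115) + (+0.002000)·(210) = 409.23 -0.044 +0.420 = 409.606 m.

409.6 m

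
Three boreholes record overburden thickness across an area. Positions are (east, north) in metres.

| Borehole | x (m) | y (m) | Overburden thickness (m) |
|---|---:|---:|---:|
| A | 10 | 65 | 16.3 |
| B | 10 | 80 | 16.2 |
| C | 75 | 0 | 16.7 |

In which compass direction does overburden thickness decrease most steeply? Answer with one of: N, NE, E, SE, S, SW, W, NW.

Taking A as reference: B−A = (0, 15, -0.1); C−A = (65, -65, +0.4).
Solve a·Δx + b·Δy = Δd: det = 0·(-65) − 65·15 = -975.
∂d/∂x = [(-0.1)·(-65) − (+0.4)·15] / -975 = -0.0005128
∂d/∂y = [0·(+0.4) − 65·(-0.1)] / -975 = -0.006667
Steepest decrease is along −∇f = (+0.0005128 E, +0.006667 N) → north.

N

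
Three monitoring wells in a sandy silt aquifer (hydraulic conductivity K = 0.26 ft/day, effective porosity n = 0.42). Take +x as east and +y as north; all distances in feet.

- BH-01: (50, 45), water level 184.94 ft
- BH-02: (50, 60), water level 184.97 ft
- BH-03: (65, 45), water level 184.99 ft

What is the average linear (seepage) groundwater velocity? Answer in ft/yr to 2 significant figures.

0.88 ft/yr

Differences from BH-01: to BH-02 (Δx, Δy, Δh) = (0, 15, +0.03); to BH-03 = (15, 0, +0.05).
Solve a·Δx + b·Δy = Δh: det = 0·0 − 15·15 = -225.
∂h/∂x = [(+0.03)·0 − (+0.05)·15] / -225 = +0.003333
∂h/∂y = [0·(+0.05) − 15·(+0.03)] / -225 = +0.002000
|∇h| = √(0.003333² + 0.002000²) = 0.003887
Seepage velocity v = K·i/n = 0.26 × 0.003887 / 0.42 = 0.002406 ft/day = 0.8788 ft/yr.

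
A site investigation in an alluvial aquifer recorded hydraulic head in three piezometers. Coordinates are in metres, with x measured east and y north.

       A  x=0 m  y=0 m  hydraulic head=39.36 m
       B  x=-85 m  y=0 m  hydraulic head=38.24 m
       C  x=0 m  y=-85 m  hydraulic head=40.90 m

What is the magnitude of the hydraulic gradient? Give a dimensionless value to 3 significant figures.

0.0224

∂h/∂x = (38.24 − 39.36) / (-85 − 0) = +0.01318
∂h/∂y = (40.90 − 39.36) / (-85 − 0) = -0.01812
|∇h| = √(0.01318² + -0.01812²) = 0.02241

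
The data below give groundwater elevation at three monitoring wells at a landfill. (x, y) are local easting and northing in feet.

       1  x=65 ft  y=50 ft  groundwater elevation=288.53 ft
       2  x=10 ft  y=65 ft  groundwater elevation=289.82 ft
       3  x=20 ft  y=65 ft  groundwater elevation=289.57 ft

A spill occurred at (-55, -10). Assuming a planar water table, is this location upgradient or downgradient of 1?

upgradient

With h = a·x + b·y + c and 1 as origin, the differences give:
  (-55)·a + 15·b = +1.29
  (-45)·a + 15·b = +1.04
Eliminate b (×15 and ×15, subtract): -150·a = 3.750 → a = ∂h/∂x = -0.02500
Back-substitute: b = ∂h/∂y = -0.005667.
Head at (-55, -10) = 288.53 + (-0.02500)·(-120) + (-0.005667)·(-60) = 291.87 ft.
That is higher than the 288.53 ft at 1, so the point is upgradient.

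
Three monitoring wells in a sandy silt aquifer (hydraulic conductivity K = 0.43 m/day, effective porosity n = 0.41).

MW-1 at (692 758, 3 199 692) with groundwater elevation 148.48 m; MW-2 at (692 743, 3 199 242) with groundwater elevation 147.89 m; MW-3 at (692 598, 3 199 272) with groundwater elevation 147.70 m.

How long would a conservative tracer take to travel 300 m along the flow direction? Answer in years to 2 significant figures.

Differences from MW-1: to MW-2 (Δx, Δy, Δh) = (-15, -450, -0.59); to MW-3 = (-160, -420, -0.78).
Determinant of the coordinate differences = (-15)·(-420) − (-160)·(-450) = -65700.
∂h/∂x = [(-0.59)·(-420) − (-0.78)·(-450)] / -65700 = +0.001571
∂h/∂y = [(-15)·(-0.78) − (-160)·(-0.59)] / -65700 = +0.001259
|∇h| = √(0.001571² + 0.001259²) = 0.002013
Seepage velocity v = K·i/n = 0.43 × 0.002013 / 0.41 = 0.002111 m/day.
t = 300 / 0.002111 = 1.421e+05 days = 389 years.

390 years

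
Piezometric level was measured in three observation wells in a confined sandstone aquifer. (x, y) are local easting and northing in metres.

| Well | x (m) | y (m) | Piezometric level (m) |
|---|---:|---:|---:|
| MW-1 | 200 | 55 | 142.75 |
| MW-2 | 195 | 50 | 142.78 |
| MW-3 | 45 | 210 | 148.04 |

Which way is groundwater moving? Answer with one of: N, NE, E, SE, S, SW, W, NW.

SE

Three-point gradient (reference MW-1): Δ to MW-2 = (-5, -5, +0.03), Δ to MW-3 = (-155, 155, +5.29).
∂h/∂x = -0.02006, ∂h/∂y = +0.01406 (det = -1550).
Flow = −∇h = (+0.02006 east, -0.01406 north), which points southeast.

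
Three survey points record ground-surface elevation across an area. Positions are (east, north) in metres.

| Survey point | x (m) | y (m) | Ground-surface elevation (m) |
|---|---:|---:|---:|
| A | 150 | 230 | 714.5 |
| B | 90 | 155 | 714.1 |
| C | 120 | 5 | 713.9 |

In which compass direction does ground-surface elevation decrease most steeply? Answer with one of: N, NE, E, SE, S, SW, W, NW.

With z = a·x + b·y + c and A as origin, the differences give:
  (-60)·a + (-75)·b = -0.4
  (-30)·a + (-225)·b = -0.6
Eliminate b (×(-225) and ×(-75), subtract): 11250·a = 45.00 → a = ∂z/∂x = +0.004000
Back-substitute: b = ∂z/∂y = +0.002133.
Steepest decrease is along −∇f = (-0.004000 E, -0.002133 N) → southwest.

SW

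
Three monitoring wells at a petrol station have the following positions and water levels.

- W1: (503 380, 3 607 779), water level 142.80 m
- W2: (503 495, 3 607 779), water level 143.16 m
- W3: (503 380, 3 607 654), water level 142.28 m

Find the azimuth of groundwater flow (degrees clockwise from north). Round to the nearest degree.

∂h/∂x = (143.16 − 142.80) / (503495 − 503380) = +0.003130
∂h/∂y = (142.28 − 142.80) / (3607654 − 3607779) = +0.004160
Flow direction (−∇h) has components (-0.003130 E, -0.004160 N).
Azimuth = atan2(E, N) = atan2(-0.003130, -0.004160) = 217.0° ≈ 217°.

217°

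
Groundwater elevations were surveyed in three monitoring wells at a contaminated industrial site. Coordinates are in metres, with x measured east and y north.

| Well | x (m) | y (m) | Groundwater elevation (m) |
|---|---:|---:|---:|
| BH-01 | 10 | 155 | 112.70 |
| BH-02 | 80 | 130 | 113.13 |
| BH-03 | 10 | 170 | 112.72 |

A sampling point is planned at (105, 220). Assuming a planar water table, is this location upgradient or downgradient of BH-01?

Three-point gradient (reference BH-01): Δ to BH-02 = (70, -25, +0.43), Δ to BH-03 = (0, 15, +0.02).
∂h/∂x = +0.006619, ∂h/∂y = +0.001333 (det = 1050).
Head at (105, 220) = 112.70 + (+0.006619)·(95) + (+0.001333)·(65) = 113.42 m.
That is higher than the 112.70 m at BH-01, so the point is upgradient.

upgradient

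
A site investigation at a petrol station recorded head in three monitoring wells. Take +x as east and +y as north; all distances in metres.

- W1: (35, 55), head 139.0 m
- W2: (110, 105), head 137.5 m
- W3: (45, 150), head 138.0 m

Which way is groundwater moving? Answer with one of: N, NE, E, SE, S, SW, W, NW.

NE

With h = a·x + b·y + c and W1 as origin, the differences give:
  75·a + 50·b = -1.5
  10·a + 95·b = -1.0
Eliminate b (×95 and ×50, subtract): 6625·a = -92.50 → a = ∂h/∂x = -0.01396
Back-substitute: b = ∂h/∂y = -0.009057.
Flow = −∇h = (+0.01396 east, +0.009057 north), which points northeast.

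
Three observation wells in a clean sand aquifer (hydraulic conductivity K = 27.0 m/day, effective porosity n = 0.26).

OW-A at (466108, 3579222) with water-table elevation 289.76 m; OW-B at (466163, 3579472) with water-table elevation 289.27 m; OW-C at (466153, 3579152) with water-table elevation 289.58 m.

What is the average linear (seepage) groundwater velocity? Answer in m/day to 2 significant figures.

Taking OW-A as reference: OW-B−OW-A = (55, 250, -0.49); OW-C−OW-A = (45, -70, -0.18).
Determinant of the coordinate differences = 55·(-70) − 45·250 = -15100.
∂h/∂x = [(-0.49)·(-70) − (-0.18)·250] / -15100 = -0.005252
∂h/∂y = [55·(-0.18) − 45·(-0.49)] / -15100 = -0.0008046
|∇h| = √(-0.005252² + -0.0008046²) = 0.005313
Seepage velocity v = K·i/n = 27.0 × 0.005313 / 0.26 = 0.5517 m/day.

0.55 m/day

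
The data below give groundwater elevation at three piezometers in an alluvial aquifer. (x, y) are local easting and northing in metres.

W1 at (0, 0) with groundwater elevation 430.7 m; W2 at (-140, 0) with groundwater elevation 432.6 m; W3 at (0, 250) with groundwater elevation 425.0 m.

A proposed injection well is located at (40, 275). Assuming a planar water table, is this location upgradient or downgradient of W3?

∂h/∂x = (432.6 − 430.7) / (-140 − 0) = -0.01357
∂h/∂y = (425.0 − 430.7) / (250 − 0) = -0.02280
Head at (40, 275) = 430.7 + (-0.01357)·(40) + (-0.02280)·(275) = 423.89 m.
That is lower than the 425.0 m at W3, so the point is downgradient.

downgradient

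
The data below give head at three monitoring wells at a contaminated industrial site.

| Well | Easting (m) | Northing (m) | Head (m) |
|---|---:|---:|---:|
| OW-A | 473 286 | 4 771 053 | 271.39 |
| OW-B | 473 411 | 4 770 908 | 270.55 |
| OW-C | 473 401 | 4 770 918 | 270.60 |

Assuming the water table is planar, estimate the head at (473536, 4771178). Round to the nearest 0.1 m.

Taking OW-A as reference: OW-B−OW-A = (125, -145, -0.84); OW-C−OW-A = (115, -135, -0.79).
Determinant of the coordinate differences = 125·(-135) − 115·(-145) = -200.
∂h/∂x = [(-0.84)·(-135) − (-0.79)·(-145)] / -200 = +0.005750
∂h/∂y = [125·(-0.79) − 115·(-0.84)] / -200 = +0.01075
h(473536, 4771178) = 271.39 + (+0.005750)·(250) + (+0.01075)·(125) = 271.39 +1.437 +1.344 = 274.171 m.

274.2 m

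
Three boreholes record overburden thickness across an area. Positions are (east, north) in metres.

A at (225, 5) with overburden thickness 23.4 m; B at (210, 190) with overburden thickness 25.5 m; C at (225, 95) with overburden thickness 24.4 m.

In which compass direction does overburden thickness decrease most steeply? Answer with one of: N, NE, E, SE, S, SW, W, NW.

With d = a·x + b·y + c and A as origin, the differences give:
  (-15)·a + 185·b = +2.1
  0·a + 90·b = +1.0
Eliminate b (×90 and ×185, subtract): -1350·a = 4.00 → a = ∂d/∂x = -0.002963
Back-substitute: b = ∂d/∂y = +0.01111.
Steepest decrease is along −∇f = (+0.002963 E, -0.01111 N) → south.

S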